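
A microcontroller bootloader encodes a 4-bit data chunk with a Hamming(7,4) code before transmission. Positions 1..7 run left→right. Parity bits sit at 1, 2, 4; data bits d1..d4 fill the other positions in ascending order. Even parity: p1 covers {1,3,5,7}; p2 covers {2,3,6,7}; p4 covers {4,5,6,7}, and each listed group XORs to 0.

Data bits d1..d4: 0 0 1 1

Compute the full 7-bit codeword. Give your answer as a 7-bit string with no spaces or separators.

Place data at non-parity positions: p1 p2 0 p4 0 1 1
p1 (pos 1,3,5,7): XOR of data positions = 0⊕0⊕1 = 1
p2 (pos 2,3,6,7): XOR of data positions = 0⊕1⊕1 = 0
p4 (pos 4,5,6,7): XOR of data positions = 0⊕1⊕1 = 0
Codeword: 1000011

1000011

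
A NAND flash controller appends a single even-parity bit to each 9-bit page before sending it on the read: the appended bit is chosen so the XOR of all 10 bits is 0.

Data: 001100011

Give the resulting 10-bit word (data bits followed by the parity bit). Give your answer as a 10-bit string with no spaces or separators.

0011000110

XOR of the 9 data bits: 0⊕0⊕1⊕1⊕0⊕0⊕0⊕1⊕1 = 0
Parity bit = 0 (so all 10 bits XOR to 0).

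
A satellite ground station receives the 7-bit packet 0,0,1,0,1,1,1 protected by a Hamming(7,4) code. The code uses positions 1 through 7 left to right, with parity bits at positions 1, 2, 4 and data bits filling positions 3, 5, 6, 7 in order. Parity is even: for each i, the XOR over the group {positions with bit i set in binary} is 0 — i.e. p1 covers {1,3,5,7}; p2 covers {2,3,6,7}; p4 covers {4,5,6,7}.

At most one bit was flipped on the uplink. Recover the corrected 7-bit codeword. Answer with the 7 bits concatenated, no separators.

0010110

s1 (pos 1,3,5,7): 0⊕1⊕1⊕1 = 1
s2 (pos 2,3,6,7): 0⊕1⊕1⊕1 = 1
s4 (pos 4,5,6,7): 0⊕1⊕1⊕1 = 1
Syndrome s4…s1 = 111 → error at position 7.
Flip position 7: 0010111 → 0010110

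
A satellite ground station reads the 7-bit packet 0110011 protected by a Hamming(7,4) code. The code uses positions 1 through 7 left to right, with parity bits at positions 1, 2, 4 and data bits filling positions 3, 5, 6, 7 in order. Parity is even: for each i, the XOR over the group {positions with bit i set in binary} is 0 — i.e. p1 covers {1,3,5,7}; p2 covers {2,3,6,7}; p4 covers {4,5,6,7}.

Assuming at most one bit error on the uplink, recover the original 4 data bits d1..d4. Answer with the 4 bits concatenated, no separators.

s1 (pos 1,3,5,7): 0⊕1⊕0⊕1 = 0
s2 (pos 2,3,6,7): 1⊕1⊕1⊕1 = 0
s4 (pos 4,5,6,7): 0⊕0⊕1⊕1 = 0
Syndrome s4…s1 = 000 → no error.
Read data bits from positions 3,5,6,7: 1011

1011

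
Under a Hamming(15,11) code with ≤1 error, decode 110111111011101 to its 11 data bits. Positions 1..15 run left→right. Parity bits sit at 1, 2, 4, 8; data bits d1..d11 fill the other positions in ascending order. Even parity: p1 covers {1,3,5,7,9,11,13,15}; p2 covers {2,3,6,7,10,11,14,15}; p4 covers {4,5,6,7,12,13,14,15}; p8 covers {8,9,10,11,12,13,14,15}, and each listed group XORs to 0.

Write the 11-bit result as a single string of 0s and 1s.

s1 (pos 1,3,5,7,9,11,13,15): 1⊕0⊕1⊕1⊕1⊕1⊕1⊕1 = 1
s2 (pos 2,3,6,7,10,11,14,15): 1⊕0⊕1⊕1⊕0⊕1⊕0⊕1 = 1
s4 (pos 4,5,6,7,12,13,14,15): 1⊕1⊕1⊕1⊕1⊕1⊕0⊕1 = 1
s8 (pos 8,9,10,11,12,13,14,15): 1⊕1⊕0⊕1⊕1⊕1⊕0⊕1 = 0
Syndrome s8…s1 = 0111 → error at position 7.
Flip position 7: 110111111011101 → 110111011011101
Read data bits from positions 3,5,6,7,9,10,11,12,13,14,15: 01101011101

01101011101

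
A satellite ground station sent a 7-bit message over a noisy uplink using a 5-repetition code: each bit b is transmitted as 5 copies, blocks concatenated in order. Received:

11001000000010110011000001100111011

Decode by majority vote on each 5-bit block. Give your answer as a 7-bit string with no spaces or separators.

Block 1 (11001): 3 ones → 1
Block 2 (00000): 0 ones → 0
Block 3 (00101): 2 ones → 0
Block 4 (10011): 3 ones → 1
Block 5 (00000): 0 ones → 0
Block 6 (11001): 3 ones → 1
Block 7 (11011): 4 ones → 1

1001011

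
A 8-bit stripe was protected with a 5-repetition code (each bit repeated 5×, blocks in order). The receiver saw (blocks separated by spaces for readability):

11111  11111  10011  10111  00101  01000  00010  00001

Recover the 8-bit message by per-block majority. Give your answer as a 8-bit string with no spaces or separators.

Block 1 (11111): 5 ones → 1
Block 2 (11111): 5 ones → 1
Block 3 (10011): 3 ones → 1
Block 4 (10111): 4 ones → 1
Block 5 (00101): 2 ones → 0
Block 6 (01000): 1 one → 0
Block 7 (00010): 1 one → 0
Block 8 (00001): 1 one → 0

11110000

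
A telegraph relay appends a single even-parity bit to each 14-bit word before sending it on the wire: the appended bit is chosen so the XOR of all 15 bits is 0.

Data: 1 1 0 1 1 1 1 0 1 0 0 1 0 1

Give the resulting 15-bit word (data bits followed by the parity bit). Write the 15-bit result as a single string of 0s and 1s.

XOR of the 14 data bits: 1⊕1⊕0⊕1⊕1⊕1⊕1⊕0⊕1⊕0⊕0⊕1⊕0⊕1 = 1
Parity bit = 1 (so all 15 bits XOR to 0).

110111101001011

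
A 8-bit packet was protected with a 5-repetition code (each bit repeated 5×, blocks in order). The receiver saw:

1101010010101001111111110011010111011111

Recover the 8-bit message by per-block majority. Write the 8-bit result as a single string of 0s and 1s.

10011111

Block 1 (11010): 3 ones → 1
Block 2 (10010): 2 ones → 0
Block 3 (10100): 2 ones → 0
Block 4 (11111): 5 ones → 1
Block 5 (11110): 4 ones → 1
Block 6 (01101): 3 ones → 1
Block 7 (01110): 3 ones → 1
Block 8 (11111): 5 ones → 1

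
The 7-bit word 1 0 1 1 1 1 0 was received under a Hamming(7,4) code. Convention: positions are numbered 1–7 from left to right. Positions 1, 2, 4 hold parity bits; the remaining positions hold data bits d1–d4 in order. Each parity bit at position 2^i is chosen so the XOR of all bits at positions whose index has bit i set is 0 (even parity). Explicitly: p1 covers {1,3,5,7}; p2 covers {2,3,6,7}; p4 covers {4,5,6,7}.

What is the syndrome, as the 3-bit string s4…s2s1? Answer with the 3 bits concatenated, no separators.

101

s1 (pos 1,3,5,7): 1⊕1⊕1⊕0 = 1
s2 (pos 2,3,6,7): 0⊕1⊕1⊕0 = 0
s4 (pos 4,5,6,7): 1⊕1⊕1⊕0 = 1
Syndrome s4…s1 = 101 → error at position 5.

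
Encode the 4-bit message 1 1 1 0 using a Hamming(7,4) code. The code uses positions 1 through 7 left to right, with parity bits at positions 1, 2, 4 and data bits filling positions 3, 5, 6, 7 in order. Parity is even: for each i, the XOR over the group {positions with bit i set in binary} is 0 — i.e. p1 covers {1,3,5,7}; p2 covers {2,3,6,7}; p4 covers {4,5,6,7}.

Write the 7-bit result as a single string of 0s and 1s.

Place data at non-parity positions: p1 p2 1 p4 1 1 0
p1 (pos 1,3,5,7): XOR of data positions = 1⊕1⊕0 = 0
p2 (pos 2,3,6,7): XOR of data positions = 1⊕1⊕0 = 0
p4 (pos 4,5,6,7): XOR of data positions = 1⊕1⊕0 = 0
Codeword: 0010110

0010110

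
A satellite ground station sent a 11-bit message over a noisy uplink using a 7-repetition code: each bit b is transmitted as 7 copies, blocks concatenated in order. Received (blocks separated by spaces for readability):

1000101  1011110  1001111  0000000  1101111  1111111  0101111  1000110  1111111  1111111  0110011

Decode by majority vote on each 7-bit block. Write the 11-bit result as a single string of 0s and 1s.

Block 1 (1000101): 3 ones → 0
Block 2 (1011110): 5 ones → 1
Block 3 (1001111): 5 ones → 1
Block 4 (0000000): 0 ones → 0
Block 5 (1101111): 6 ones → 1
Block 6 (1111111): 7 ones → 1
Block 7 (0101111): 5 ones → 1
Block 8 (1000110): 3 ones → 0
Block 9 (1111111): 7 ones → 1
Block 10 (1111111): 7 ones → 1
Block 11 (0110011): 4 ones → 1

01101110111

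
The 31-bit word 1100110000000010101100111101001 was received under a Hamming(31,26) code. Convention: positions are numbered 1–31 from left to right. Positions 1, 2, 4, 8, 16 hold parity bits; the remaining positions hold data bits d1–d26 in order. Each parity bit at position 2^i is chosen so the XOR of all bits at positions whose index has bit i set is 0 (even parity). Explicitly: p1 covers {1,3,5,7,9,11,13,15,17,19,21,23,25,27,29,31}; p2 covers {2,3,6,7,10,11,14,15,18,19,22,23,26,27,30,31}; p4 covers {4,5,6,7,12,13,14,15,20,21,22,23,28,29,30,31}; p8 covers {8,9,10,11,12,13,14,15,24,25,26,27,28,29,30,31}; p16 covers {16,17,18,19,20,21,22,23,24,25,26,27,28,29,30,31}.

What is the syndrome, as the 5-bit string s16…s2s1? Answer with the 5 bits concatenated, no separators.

s1 (pos 1,3,5,7,9,11,13,15,17,19,21,23,25,27,29,31): 1⊕0⊕1⊕0⊕0⊕0⊕0⊕1⊕1⊕1⊕0⊕1⊕1⊕0⊕0⊕1 = 0
s2 (pos 2,3,6,7,10,11,14,15,18,19,22,23,26,27,30,31): 1⊕0⊕1⊕0⊕0⊕0⊕0⊕1⊕0⊕1⊕0⊕1⊕1⊕0⊕0⊕1 = 1
s4 (pos 4,5,6,7,12,13,14,15,20,21,22,23,28,29,30,31): 0⊕1⊕1⊕0⊕0⊕0⊕0⊕1⊕1⊕0⊕0⊕1⊕1⊕0⊕0⊕1 = 1
s8 (pos 8,9,10,11,12,13,14,15,24,25,26,27,28,29,30,31): 0⊕0⊕0⊕0⊕0⊕0⊕0⊕1⊕1⊕1⊕1⊕0⊕1⊕0⊕0⊕1 = 0
s16 (pos 16,17,18,19,20,21,22,23,24,25,26,27,28,29,30,31): 0⊕1⊕0⊕1⊕1⊕0⊕0⊕1⊕1⊕1⊕1⊕0⊕1⊕0⊕0⊕1 = 1
Syndrome s16…s1 = 10110 → error at position 22.

10110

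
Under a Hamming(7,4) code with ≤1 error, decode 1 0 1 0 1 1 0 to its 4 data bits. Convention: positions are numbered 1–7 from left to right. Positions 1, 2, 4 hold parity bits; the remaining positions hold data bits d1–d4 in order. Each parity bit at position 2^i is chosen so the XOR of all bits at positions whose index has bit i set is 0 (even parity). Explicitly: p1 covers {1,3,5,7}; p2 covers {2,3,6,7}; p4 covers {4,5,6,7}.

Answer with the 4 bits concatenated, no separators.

s1 (pos 1,3,5,7): 1⊕1⊕1⊕0 = 1
s2 (pos 2,3,6,7): 0⊕1⊕1⊕0 = 0
s4 (pos 4,5,6,7): 0⊕1⊕1⊕0 = 0
Syndrome s4…s1 = 001 → error at position 1.
Flip position 1: 1010110 → 0010110
Read data bits from positions 3,5,6,7: 1110

1110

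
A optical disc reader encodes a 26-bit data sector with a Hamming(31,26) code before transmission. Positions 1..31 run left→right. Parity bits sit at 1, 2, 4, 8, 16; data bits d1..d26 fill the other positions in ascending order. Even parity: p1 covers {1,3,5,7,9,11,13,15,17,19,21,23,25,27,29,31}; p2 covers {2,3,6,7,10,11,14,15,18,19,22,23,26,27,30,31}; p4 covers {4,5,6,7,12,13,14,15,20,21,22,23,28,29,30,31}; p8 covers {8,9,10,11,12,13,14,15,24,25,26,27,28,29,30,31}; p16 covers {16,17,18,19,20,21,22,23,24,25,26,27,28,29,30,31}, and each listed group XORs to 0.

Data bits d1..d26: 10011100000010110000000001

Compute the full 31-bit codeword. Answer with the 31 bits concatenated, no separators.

1110001111000000010110000000001

Place data at non-parity positions: p1 p2 1 p4 0 0 1 p8 1 1 0 0 0 0 0 p16 0 1 0 1 1 0 0 0 0 0 0 0 0 0 1
p1 (pos 1,3,5,7,9,11,13,15,17,19,21,23,25,27,29,31): XOR of data positions = 1⊕0⊕1⊕1⊕0⊕0⊕0⊕0⊕0⊕1⊕0⊕0⊕0⊕0⊕1 = 1
p2 (pos 2,3,6,7,10,11,14,15,18,19,22,23,26,27,30,31): XOR of data positions = 1⊕0⊕1⊕1⊕0⊕0⊕0⊕1⊕0⊕0⊕0⊕0⊕0⊕0⊕1 = 1
p4 (pos 4,5,6,7,12,13,14,15,20,21,22,23,28,29,30,31): XOR of data positions = 0⊕0⊕1⊕0⊕0⊕0⊕0⊕1⊕1⊕0⊕0⊕0⊕0⊕0⊕1 = 0
p8 (pos 8,9,10,11,12,13,14,15,24,25,26,27,28,29,30,31): XOR of data positions = 1⊕1⊕0⊕0⊕0⊕0⊕0⊕0⊕0⊕0⊕0⊕0⊕0⊕0⊕1 = 1
p16 (pos 16,17,18,19,20,21,22,23,24,25,26,27,28,29,30,31): XOR of data positions = 0⊕1⊕0⊕1⊕1⊕0⊕0⊕0⊕0⊕0⊕0⊕0⊕0⊕0⊕1 = 0
Codeword: 1110001111000000010110000000001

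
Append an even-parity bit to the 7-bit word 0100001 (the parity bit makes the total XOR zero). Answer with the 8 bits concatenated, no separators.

XOR of the 7 data bits: 0⊕1⊕0⊕0⊕0⊕0⊕1 = 0
Parity bit = 0 (so all 8 bits XOR to 0).

01000010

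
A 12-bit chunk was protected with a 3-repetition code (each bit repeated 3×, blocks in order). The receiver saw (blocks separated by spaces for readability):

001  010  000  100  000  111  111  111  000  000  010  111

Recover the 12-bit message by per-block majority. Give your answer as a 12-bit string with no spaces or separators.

Block 1 (001): 1 one → 0
Block 2 (010): 1 one → 0
Block 3 (000): 0 ones → 0
Block 4 (100): 1 one → 0
Block 5 (000): 0 ones → 0
Block 6 (111): 3 ones → 1
Block 7 (111): 3 ones → 1
Block 8 (111): 3 ones → 1
Block 9 (000): 0 ones → 0
Block 10 (000): 0 ones → 0
Block 11 (010): 1 one → 0
Block 12 (111): 3 ones → 1

000001110001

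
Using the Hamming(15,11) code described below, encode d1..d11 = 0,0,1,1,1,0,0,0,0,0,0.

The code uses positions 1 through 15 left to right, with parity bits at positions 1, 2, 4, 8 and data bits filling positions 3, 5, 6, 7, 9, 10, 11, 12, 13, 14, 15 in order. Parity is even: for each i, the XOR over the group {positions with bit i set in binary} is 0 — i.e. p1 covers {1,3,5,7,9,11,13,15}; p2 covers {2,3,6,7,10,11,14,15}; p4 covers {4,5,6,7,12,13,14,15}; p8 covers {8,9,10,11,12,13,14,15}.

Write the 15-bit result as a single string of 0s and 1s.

000001111000000

Place data at non-parity positions: p1 p2 0 p4 0 1 1 p8 1 0 0 0 0 0 0
p1 (pos 1,3,5,7,9,11,13,15): XOR of data positions = 0⊕0⊕1⊕1⊕0⊕0⊕0 = 0
p2 (pos 2,3,6,7,10,11,14,15): XOR of data positions = 0⊕1⊕1⊕0⊕0⊕0⊕0 = 0
p4 (pos 4,5,6,7,12,13,14,15): XOR of data positions = 0⊕1⊕1⊕0⊕0⊕0⊕0 = 0
p8 (pos 8,9,10,11,12,13,14,15): XOR of data positions = 1⊕0⊕0⊕0⊕0⊕0⊕0 = 1
Codeword: 000001111000000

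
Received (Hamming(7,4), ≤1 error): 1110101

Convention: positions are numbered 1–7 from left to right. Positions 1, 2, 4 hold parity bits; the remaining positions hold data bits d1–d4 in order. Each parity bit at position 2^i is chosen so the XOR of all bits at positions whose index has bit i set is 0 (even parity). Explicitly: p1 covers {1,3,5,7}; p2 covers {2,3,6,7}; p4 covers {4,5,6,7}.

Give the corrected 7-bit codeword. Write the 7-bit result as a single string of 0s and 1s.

1010101

s1 (pos 1,3,5,7): 1⊕1⊕1⊕1 = 0
s2 (pos 2,3,6,7): 1⊕1⊕0⊕1 = 1
s4 (pos 4,5,6,7): 0⊕1⊕0⊕1 = 0
Syndrome s4…s1 = 010 → error at position 2.
Flip position 2: 1110101 → 1010101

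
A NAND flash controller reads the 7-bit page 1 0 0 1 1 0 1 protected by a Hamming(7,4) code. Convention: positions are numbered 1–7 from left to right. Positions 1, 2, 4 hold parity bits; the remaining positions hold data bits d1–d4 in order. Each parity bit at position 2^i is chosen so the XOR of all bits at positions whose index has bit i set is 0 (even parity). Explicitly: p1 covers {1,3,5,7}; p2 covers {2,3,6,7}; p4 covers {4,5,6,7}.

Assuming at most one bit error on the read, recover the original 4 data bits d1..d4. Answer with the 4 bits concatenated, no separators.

0100

s1 (pos 1,3,5,7): 1⊕0⊕1⊕1 = 1
s2 (pos 2,3,6,7): 0⊕0⊕0⊕1 = 1
s4 (pos 4,5,6,7): 1⊕1⊕0⊕1 = 1
Syndrome s4…s1 = 111 → error at position 7.
Flip position 7: 1001101 → 1001100
Read data bits from positions 3,5,6,7: 0100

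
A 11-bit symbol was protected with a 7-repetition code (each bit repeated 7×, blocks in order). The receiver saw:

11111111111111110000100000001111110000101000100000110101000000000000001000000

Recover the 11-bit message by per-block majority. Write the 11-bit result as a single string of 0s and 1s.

11001001000

Block 1 (1111111): 7 ones → 1
Block 2 (1111111): 7 ones → 1
Block 3 (1100001): 3 ones → 0
Block 4 (0000000): 0 ones → 0
Block 5 (1111110): 6 ones → 1
Block 6 (0001010): 2 ones → 0
Block 7 (0010000): 1 one → 0
Block 8 (0110101): 4 ones → 1
Block 9 (0000000): 0 ones → 0
Block 10 (0000000): 0 ones → 0
Block 11 (1000000): 1 one → 0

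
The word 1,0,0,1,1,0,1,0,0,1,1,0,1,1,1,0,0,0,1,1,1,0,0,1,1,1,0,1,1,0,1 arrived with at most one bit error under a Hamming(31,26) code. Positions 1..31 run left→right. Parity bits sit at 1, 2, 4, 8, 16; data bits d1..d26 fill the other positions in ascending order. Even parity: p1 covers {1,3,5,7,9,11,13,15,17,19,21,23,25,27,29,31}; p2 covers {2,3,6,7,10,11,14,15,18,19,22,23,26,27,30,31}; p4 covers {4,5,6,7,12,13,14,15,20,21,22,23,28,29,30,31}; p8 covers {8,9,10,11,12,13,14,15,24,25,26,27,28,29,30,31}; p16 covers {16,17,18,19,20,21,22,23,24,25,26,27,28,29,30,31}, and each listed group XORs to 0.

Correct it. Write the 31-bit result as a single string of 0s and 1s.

1001101001101110001110011101001

s1 (pos 1,3,5,7,9,11,13,15,17,19,21,23,25,27,29,31): 1⊕0⊕1⊕1⊕0⊕1⊕1⊕1⊕0⊕1⊕1⊕0⊕1⊕0⊕1⊕1 = 1
s2 (pos 2,3,6,7,10,11,14,15,18,19,22,23,26,27,30,31): 0⊕0⊕0⊕1⊕1⊕1⊕1⊕1⊕0⊕1⊕0⊕0⊕1⊕0⊕0⊕1 = 0
s4 (pos 4,5,6,7,12,13,14,15,20,21,22,23,28,29,30,31): 1⊕1⊕0⊕1⊕0⊕1⊕1⊕1⊕1⊕1⊕0⊕0⊕1⊕1⊕0⊕1 = 1
s8 (pos 8,9,10,11,12,13,14,15,24,25,26,27,28,29,30,31): 0⊕0⊕1⊕1⊕0⊕1⊕1⊕1⊕1⊕1⊕1⊕0⊕1⊕1⊕0⊕1 = 1
s16 (pos 16,17,18,19,20,21,22,23,24,25,26,27,28,29,30,31): 0⊕0⊕0⊕1⊕1⊕1⊕0⊕0⊕1⊕1⊕1⊕0⊕1⊕1⊕0⊕1 = 1
Syndrome s16…s1 = 11101 → error at position 29.
Flip position 29: 1001101001101110001110011101101 → 1001101001101110001110011101001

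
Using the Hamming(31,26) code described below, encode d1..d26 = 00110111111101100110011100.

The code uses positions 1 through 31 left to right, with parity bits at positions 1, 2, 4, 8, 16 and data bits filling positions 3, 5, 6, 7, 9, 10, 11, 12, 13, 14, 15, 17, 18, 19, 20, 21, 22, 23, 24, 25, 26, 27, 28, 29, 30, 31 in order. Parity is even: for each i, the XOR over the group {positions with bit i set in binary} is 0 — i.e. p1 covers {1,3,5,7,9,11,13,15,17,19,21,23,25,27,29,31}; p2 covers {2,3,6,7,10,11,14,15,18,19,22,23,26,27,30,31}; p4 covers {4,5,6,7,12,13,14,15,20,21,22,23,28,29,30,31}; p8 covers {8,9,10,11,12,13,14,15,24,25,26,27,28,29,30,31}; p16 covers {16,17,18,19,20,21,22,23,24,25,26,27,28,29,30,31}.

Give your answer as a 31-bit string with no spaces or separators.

1100011001111110101100110011100

Place data at non-parity positions: p1 p2 0 p4 0 1 1 p8 0 1 1 1 1 1 1 p16 1 0 1 1 0 0 1 1 0 0 1 1 1 0 0
p1 (pos 1,3,5,7,9,11,13,15,17,19,21,23,25,27,29,31): XOR of data positions = 0⊕0⊕1⊕0⊕1⊕1⊕1⊕1⊕1⊕0⊕1⊕0⊕1⊕1⊕0 = 1
p2 (pos 2,3,6,7,10,11,14,15,18,19,22,23,26,27,30,31): XOR of data positions = 0⊕1⊕1⊕1⊕1⊕1⊕1⊕0⊕1⊕0⊕1⊕0⊕1⊕0⊕0 = 1
p4 (pos 4,5,6,7,12,13,14,15,20,21,22,23,28,29,30,31): XOR of data positions = 0⊕1⊕1⊕1⊕1⊕1⊕1⊕1⊕0⊕0⊕1⊕1⊕1⊕0⊕0 = 0
p8 (pos 8,9,10,11,12,13,14,15,24,25,26,27,28,29,30,31): XOR of data positions = 0⊕1⊕1⊕1⊕1⊕1⊕1⊕1⊕0⊕0⊕1⊕1⊕1⊕0⊕0 = 0
p16 (pos 16,17,18,19,20,21,22,23,24,25,26,27,28,29,30,31): XOR of data positions = 1⊕0⊕1⊕1⊕0⊕0⊕1⊕1⊕0⊕0⊕1⊕1⊕1⊕0⊕0 = 0
Codeword: 1100011001111110101100110011100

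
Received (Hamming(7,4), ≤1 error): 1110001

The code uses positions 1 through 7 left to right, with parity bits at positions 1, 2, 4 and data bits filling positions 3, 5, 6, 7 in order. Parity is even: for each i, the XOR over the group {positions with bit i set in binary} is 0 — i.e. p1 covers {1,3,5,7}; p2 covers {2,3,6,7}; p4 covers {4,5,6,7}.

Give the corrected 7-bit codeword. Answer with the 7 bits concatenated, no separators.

s1 (pos 1,3,5,7): 1⊕1⊕0⊕1 = 1
s2 (pos 2,3,6,7): 1⊕1⊕0⊕1 = 1
s4 (pos 4,5,6,7): 0⊕0⊕0⊕1 = 1
Syndrome s4…s1 = 111 → error at position 7.
Flip position 7: 1110001 → 1110000

1110000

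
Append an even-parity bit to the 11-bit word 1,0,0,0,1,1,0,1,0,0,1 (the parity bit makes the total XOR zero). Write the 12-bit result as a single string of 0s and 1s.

100011010011

XOR of the 11 data bits: 1⊕0⊕0⊕0⊕1⊕1⊕0⊕1⊕0⊕0⊕1 = 1
Parity bit = 1 (so all 12 bits XOR to 0).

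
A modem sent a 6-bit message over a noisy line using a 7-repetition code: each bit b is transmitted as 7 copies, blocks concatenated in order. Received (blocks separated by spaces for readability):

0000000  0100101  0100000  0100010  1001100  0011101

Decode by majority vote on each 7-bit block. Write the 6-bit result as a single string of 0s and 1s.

Block 1 (0000000): 0 ones → 0
Block 2 (0100101): 3 ones → 0
Block 3 (0100000): 1 one → 0
Block 4 (0100010): 2 ones → 0
Block 5 (1001100): 3 ones → 0
Block 6 (0011101): 4 ones → 1

000001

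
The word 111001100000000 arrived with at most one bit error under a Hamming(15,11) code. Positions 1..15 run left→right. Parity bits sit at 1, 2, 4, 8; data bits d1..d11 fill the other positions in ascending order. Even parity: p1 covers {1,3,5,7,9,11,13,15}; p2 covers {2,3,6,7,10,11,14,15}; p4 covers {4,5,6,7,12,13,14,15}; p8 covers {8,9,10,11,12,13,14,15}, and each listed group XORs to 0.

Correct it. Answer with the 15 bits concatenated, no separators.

011001100000000

s1 (pos 1,3,5,7,9,11,13,15): 1⊕1⊕0⊕1⊕0⊕0⊕0⊕0 = 1
s2 (pos 2,3,6,7,10,11,14,15): 1⊕1⊕1⊕1⊕0⊕0⊕0⊕0 = 0
s4 (pos 4,5,6,7,12,13,14,15): 0⊕0⊕1⊕1⊕0⊕0⊕0⊕0 = 0
s8 (pos 8,9,10,11,12,13,14,15): 0⊕0⊕0⊕0⊕0⊕0⊕0⊕0 = 0
Syndrome s8…s1 = 0001 → error at position 1.
Flip position 1: 111001100000000 → 011001100000000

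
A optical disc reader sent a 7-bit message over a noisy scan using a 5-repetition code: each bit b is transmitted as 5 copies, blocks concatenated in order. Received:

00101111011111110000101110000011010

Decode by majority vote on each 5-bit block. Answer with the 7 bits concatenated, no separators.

0110101

Block 1 (00101): 2 ones → 0
Block 2 (11101): 4 ones → 1
Block 3 (11111): 5 ones → 1
Block 4 (10000): 1 one → 0
Block 5 (10111): 4 ones → 1
Block 6 (00000): 0 ones → 0
Block 7 (11010): 3 ones → 1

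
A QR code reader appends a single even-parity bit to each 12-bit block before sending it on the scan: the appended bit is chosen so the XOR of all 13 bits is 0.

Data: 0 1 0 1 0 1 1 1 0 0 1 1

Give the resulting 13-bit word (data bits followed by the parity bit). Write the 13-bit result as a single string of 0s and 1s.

0101011100111

XOR of the 12 data bits: 0⊕1⊕0⊕1⊕0⊕1⊕1⊕1⊕0⊕0⊕1⊕1 = 1
Parity bit = 1 (so all 13 bits XOR to 0).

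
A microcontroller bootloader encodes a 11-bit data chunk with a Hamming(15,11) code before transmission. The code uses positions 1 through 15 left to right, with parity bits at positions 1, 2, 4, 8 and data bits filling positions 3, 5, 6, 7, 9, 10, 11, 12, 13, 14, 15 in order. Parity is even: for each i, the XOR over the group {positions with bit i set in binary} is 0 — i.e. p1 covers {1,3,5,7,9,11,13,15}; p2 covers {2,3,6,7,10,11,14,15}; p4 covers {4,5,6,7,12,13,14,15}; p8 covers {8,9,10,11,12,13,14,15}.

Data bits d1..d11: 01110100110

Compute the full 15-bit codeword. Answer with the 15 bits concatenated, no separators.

Place data at non-parity positions: p1 p2 0 p4 1 1 1 p8 0 1 0 0 1 1 0
p1 (pos 1,3,5,7,9,11,13,15): XOR of data positions = 0⊕1⊕1⊕0⊕0⊕1⊕0 = 1
p2 (pos 2,3,6,7,10,11,14,15): XOR of data positions = 0⊕1⊕1⊕1⊕0⊕1⊕0 = 0
p4 (pos 4,5,6,7,12,13,14,15): XOR of data positions = 1⊕1⊕1⊕0⊕1⊕1⊕0 = 1
p8 (pos 8,9,10,11,12,13,14,15): XOR of data positions = 0⊕1⊕0⊕0⊕1⊕1⊕0 = 1
Codeword: 100111110100110

100111110100110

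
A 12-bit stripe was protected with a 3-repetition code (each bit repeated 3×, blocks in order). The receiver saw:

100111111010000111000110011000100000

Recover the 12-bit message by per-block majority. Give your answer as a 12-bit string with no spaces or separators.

Block 1 (100): 1 one → 0
Block 2 (111): 3 ones → 1
Block 3 (111): 3 ones → 1
Block 4 (010): 1 one → 0
Block 5 (000): 0 ones → 0
Block 6 (111): 3 ones → 1
Block 7 (000): 0 ones → 0
Block 8 (110): 2 ones → 1
Block 9 (011): 2 ones → 1
Block 10 (000): 0 ones → 0
Block 11 (100): 1 one → 0
Block 12 (000): 0 ones → 0

011001011000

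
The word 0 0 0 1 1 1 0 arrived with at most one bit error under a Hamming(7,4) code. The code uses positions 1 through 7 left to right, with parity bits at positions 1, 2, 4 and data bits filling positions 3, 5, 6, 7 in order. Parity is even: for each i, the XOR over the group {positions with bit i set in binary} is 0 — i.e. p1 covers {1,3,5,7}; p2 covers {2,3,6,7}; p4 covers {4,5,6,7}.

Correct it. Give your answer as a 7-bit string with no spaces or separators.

0001111

s1 (pos 1,3,5,7): 0⊕0⊕1⊕0 = 1
s2 (pos 2,3,6,7): 0⊕0⊕1⊕0 = 1
s4 (pos 4,5,6,7): 1⊕1⊕1⊕0 = 1
Syndrome s4…s1 = 111 → error at position 7.
Flip position 7: 0001110 → 0001111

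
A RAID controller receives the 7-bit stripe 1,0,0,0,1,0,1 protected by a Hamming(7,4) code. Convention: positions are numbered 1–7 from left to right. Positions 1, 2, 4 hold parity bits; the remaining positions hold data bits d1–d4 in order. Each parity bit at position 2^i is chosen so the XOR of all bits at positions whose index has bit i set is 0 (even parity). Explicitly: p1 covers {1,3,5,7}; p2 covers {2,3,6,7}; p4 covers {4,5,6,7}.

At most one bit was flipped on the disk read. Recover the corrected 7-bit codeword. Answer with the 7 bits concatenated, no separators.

s1 (pos 1,3,5,7): 1⊕0⊕1⊕1 = 1
s2 (pos 2,3,6,7): 0⊕0⊕0⊕1 = 1
s4 (pos 4,5,6,7): 0⊕1⊕0⊕1 = 0
Syndrome s4…s1 = 011 → error at position 3.
Flip position 3: 1000101 → 1010101

1010101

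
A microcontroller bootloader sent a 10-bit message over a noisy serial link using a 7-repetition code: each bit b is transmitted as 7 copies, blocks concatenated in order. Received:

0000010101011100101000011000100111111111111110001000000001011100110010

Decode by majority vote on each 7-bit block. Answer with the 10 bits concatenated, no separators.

0100111010

Block 1 (0000010): 1 one → 0
Block 2 (1010111): 5 ones → 1
Block 3 (0010100): 2 ones → 0
Block 4 (0011000): 2 ones → 0
Block 5 (1001111): 5 ones → 1
Block 6 (1111111): 7 ones → 1
Block 7 (1110001): 4 ones → 1
Block 8 (0000000): 0 ones → 0
Block 9 (0101110): 4 ones → 1
Block 10 (0110010): 3 ones → 0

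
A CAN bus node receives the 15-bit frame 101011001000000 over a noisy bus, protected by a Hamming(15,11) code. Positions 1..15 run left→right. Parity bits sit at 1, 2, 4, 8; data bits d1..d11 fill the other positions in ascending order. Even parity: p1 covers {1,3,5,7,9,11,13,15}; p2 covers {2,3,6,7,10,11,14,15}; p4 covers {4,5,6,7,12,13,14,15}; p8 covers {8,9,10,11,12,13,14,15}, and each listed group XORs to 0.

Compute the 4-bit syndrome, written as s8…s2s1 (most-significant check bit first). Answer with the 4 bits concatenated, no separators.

s1 (pos 1,3,5,7,9,11,13,15): 1⊕1⊕1⊕0⊕1⊕0⊕0⊕0 = 0
s2 (pos 2,3,6,7,10,11,14,15): 0⊕1⊕1⊕0⊕0⊕0⊕0⊕0 = 0
s4 (pos 4,5,6,7,12,13,14,15): 0⊕1⊕1⊕0⊕0⊕0⊕0⊕0 = 0
s8 (pos 8,9,10,11,12,13,14,15): 0⊕1⊕0⊕0⊕0⊕0⊕0⊕0 = 1
Syndrome s8…s1 = 1000 → error at position 8.

1000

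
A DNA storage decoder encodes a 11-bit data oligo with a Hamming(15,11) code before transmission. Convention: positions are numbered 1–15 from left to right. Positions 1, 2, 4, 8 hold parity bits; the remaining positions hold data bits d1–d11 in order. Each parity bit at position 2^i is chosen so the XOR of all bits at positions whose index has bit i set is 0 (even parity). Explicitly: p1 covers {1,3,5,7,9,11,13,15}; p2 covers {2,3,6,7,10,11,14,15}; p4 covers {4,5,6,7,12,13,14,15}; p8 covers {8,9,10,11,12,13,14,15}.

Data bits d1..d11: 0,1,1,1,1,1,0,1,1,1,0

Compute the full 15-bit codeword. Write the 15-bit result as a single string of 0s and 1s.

Place data at non-parity positions: p1 p2 0 p4 1 1 1 p8 1 1 0 1 1 1 0
p1 (pos 1,3,5,7,9,11,13,15): XOR of data positions = 0⊕1⊕1⊕1⊕0⊕1⊕0 = 0
p2 (pos 2,3,6,7,10,11,14,15): XOR of data positions = 0⊕1⊕1⊕1⊕0⊕1⊕0 = 0
p4 (pos 4,5,6,7,12,13,14,15): XOR of data positions = 1⊕1⊕1⊕1⊕1⊕1⊕0 = 0
p8 (pos 8,9,10,11,12,13,14,15): XOR of data positions = 1⊕1⊕0⊕1⊕1⊕1⊕0 = 1
Codeword: 000011111101110

000011111101110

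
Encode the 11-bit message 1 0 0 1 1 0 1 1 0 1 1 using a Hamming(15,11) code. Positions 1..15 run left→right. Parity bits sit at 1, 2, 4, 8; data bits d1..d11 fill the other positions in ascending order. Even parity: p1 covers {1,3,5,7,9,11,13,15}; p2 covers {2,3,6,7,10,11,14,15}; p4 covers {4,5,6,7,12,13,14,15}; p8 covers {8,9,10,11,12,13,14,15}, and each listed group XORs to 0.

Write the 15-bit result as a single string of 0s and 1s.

111000111011011

Place data at non-parity positions: p1 p2 1 p4 0 0 1 p8 1 0 1 1 0 1 1
p1 (pos 1,3,5,7,9,11,13,15): XOR of data positions = 1⊕0⊕1⊕1⊕1⊕0⊕1 = 1
p2 (pos 2,3,6,7,10,11,14,15): XOR of data positions = 1⊕0⊕1⊕0⊕1⊕1⊕1 = 1
p4 (pos 4,5,6,7,12,13,14,15): XOR of data positions = 0⊕0⊕1⊕1⊕0⊕1⊕1 = 0
p8 (pos 8,9,10,11,12,13,14,15): XOR of data positions = 1⊕0⊕1⊕1⊕0⊕1⊕1 = 1
Codeword: 111000111011011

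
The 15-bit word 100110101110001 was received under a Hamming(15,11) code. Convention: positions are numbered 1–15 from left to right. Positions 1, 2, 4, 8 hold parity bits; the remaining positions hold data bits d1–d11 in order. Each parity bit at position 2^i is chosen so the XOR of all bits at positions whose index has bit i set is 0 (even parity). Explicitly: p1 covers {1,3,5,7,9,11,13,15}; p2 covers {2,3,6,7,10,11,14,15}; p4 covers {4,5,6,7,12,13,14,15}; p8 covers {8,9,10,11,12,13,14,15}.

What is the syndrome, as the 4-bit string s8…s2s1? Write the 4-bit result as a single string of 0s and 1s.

0000

s1 (pos 1,3,5,7,9,11,13,15): 1⊕0⊕1⊕1⊕1⊕1⊕0⊕1 = 0
s2 (pos 2,3,6,7,10,11,14,15): 0⊕0⊕0⊕1⊕1⊕1⊕0⊕1 = 0
s4 (pos 4,5,6,7,12,13,14,15): 1⊕1⊕0⊕1⊕0⊕0⊕0⊕1 = 0
s8 (pos 8,9,10,11,12,13,14,15): 0⊕1⊕1⊕1⊕0⊕0⊕0⊕1 = 0
Syndrome s8…s1 = 0000 → no error.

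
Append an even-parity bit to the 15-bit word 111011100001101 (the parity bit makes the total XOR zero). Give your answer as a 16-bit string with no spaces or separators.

1110111000011011

XOR of the 15 data bits: 1⊕1⊕1⊕0⊕1⊕1⊕1⊕0⊕0⊕0⊕0⊕1⊕1⊕0⊕1 = 1
Parity bit = 1 (so all 16 bits XOR to 0).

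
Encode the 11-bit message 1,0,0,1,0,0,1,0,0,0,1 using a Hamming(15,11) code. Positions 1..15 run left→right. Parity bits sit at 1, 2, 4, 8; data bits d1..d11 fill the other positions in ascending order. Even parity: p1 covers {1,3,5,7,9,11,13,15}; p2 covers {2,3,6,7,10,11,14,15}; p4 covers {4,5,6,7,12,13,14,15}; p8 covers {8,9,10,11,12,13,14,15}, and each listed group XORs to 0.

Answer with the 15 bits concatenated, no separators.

Place data at non-parity positions: p1 p2 1 p4 0 0 1 p8 0 0 1 0 0 0 1
p1 (pos 1,3,5,7,9,11,13,15): XOR of data positions = 1⊕0⊕1⊕0⊕1⊕0⊕1 = 0
p2 (pos 2,3,6,7,10,11,14,15): XOR of data positions = 1⊕0⊕1⊕0⊕1⊕0⊕1 = 0
p4 (pos 4,5,6,7,12,13,14,15): XOR of data positions = 0⊕0⊕1⊕0⊕0⊕0⊕1 = 0
p8 (pos 8,9,10,11,12,13,14,15): XOR of data positions = 0⊕0⊕1⊕0⊕0⊕0⊕1 = 0
Codeword: 001000100010001

001000100010001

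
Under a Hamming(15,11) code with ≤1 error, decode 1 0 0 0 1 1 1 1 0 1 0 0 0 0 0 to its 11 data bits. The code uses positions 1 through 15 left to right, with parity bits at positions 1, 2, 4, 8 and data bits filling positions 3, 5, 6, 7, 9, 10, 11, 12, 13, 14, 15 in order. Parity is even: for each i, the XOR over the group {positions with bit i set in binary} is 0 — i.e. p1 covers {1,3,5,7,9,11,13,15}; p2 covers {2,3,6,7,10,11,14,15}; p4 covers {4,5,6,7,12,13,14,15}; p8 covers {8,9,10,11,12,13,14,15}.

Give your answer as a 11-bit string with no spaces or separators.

s1 (pos 1,3,5,7,9,11,13,15): 1⊕0⊕1⊕1⊕0⊕0⊕0⊕0 = 1
s2 (pos 2,3,6,7,10,11,14,15): 0⊕0⊕1⊕1⊕1⊕0⊕0⊕0 = 1
s4 (pos 4,5,6,7,12,13,14,15): 0⊕1⊕1⊕1⊕0⊕0⊕0⊕0 = 1
s8 (pos 8,9,10,11,12,13,14,15): 1⊕0⊕1⊕0⊕0⊕0⊕0⊕0 = 0
Syndrome s8…s1 = 0111 → error at position 7.
Flip position 7: 100011110100000 → 100011010100000
Read data bits from positions 3,5,6,7,9,10,11,12,13,14,15: 01100100000

01100100000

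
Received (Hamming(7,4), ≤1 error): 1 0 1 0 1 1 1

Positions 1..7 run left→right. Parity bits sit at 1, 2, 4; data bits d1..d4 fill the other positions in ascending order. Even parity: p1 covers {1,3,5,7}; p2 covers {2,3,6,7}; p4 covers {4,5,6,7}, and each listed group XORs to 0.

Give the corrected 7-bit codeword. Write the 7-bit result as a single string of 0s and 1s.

s1 (pos 1,3,5,7): 1⊕1⊕1⊕1 = 0
s2 (pos 2,3,6,7): 0⊕1⊕1⊕1 = 1
s4 (pos 4,5,6,7): 0⊕1⊕1⊕1 = 1
Syndrome s4…s1 = 110 → error at position 6.
Flip position 6: 1010111 → 1010101

1010101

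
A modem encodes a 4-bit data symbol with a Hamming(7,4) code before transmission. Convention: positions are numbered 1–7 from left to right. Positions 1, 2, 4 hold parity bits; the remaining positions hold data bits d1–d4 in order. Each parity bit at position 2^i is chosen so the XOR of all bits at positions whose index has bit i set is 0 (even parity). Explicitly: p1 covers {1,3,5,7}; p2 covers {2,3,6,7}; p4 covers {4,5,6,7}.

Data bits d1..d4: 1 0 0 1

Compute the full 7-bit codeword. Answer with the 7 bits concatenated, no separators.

Place data at non-parity positions: p1 p2 1 p4 0 0 1
p1 (pos 1,3,5,7): XOR of data positions = 1⊕0⊕1 = 0
p2 (pos 2,3,6,7): XOR of data positions = 1⊕0⊕1 = 0
p4 (pos 4,5,6,7): XOR of data positions = 0⊕0⊕1 = 1
Codeword: 0011001

0011001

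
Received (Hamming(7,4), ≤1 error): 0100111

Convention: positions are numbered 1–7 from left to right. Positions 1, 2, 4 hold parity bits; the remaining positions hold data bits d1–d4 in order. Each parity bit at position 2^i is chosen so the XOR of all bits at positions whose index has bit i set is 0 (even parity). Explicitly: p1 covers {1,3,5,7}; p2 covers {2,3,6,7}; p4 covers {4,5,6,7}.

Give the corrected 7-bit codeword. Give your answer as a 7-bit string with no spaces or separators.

0100101

s1 (pos 1,3,5,7): 0⊕0⊕1⊕1 = 0
s2 (pos 2,3,6,7): 1⊕0⊕1⊕1 = 1
s4 (pos 4,5,6,7): 0⊕1⊕1⊕1 = 1
Syndrome s4…s1 = 110 → error at position 6.
Flip position 6: 0100111 → 0100101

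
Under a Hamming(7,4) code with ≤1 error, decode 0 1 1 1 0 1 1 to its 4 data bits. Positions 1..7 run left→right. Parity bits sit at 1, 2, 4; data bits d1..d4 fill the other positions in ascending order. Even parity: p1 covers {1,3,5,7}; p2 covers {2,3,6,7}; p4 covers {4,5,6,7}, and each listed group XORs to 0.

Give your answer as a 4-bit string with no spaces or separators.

s1 (pos 1,3,5,7): 0⊕1⊕0⊕1 = 0
s2 (pos 2,3,6,7): 1⊕1⊕1⊕1 = 0
s4 (pos 4,5,6,7): 1⊕0⊕1⊕1 = 1
Syndrome s4…s1 = 100 → error at position 4.
Flip position 4: 0111011 → 0110011
Read data bits from positions 3,5,6,7: 1011

1011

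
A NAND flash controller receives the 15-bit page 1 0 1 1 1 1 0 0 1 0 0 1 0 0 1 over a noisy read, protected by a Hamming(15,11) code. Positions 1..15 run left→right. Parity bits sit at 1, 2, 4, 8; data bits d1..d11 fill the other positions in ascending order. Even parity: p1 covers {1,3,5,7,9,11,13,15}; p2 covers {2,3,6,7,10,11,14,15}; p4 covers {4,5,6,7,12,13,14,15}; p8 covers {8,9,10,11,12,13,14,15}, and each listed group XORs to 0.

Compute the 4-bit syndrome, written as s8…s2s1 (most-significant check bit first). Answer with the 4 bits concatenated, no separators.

s1 (pos 1,3,5,7,9,11,13,15): 1⊕1⊕1⊕0⊕1⊕0⊕0⊕1 = 1
s2 (pos 2,3,6,7,10,11,14,15): 0⊕1⊕1⊕0⊕0⊕0⊕0⊕1 = 1
s4 (pos 4,5,6,7,12,13,14,15): 1⊕1⊕1⊕0⊕1⊕0⊕0⊕1 = 1
s8 (pos 8,9,10,11,12,13,14,15): 0⊕1⊕0⊕0⊕1⊕0⊕0⊕1 = 1
Syndrome s8…s1 = 1111 → error at position 15.

1111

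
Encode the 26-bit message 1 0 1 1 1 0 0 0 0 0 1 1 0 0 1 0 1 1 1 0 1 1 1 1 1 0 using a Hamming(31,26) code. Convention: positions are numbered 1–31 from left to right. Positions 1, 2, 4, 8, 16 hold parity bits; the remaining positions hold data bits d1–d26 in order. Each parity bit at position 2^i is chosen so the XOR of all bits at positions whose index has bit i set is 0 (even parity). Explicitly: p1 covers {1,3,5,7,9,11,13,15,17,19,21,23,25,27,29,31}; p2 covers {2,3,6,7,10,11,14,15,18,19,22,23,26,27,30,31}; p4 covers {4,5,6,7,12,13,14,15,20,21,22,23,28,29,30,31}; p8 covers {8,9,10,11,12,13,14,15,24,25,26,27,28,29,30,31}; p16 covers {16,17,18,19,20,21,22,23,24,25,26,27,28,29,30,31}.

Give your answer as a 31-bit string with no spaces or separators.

0111011010000010100101110111110

Place data at non-parity positions: p1 p2 1 p4 0 1 1 p8 1 0 0 0 0 0 1 p16 1 0 0 1 0 1 1 1 0 1 1 1 1 1 0
p1 (pos 1,3,5,7,9,11,13,15,17,19,21,23,25,27,29,31): XOR of data positions = 1⊕0⊕1⊕1⊕0⊕0⊕1⊕1⊕0⊕0⊕1⊕0⊕1⊕1⊕0 = 0
p2 (pos 2,3,6,7,10,11,14,15,18,19,22,23,26,27,30,31): XOR of data positions = 1⊕1⊕1⊕0⊕0⊕0⊕1⊕0⊕0⊕1⊕1⊕1⊕1⊕1⊕0 = 1
p4 (pos 4,5,6,7,12,13,14,15,20,21,22,23,28,29,30,31): XOR of data positions = 0⊕1⊕1⊕0⊕0⊕0⊕1⊕1⊕0⊕1⊕1⊕1⊕1⊕1⊕0 = 1
p8 (pos 8,9,10,11,12,13,14,15,24,25,26,27,28,29,30,31): XOR of data positions = 1⊕0⊕0⊕0⊕0⊕0⊕1⊕1⊕0⊕1⊕1⊕1⊕1⊕1⊕0 = 0
p16 (pos 16,17,18,19,20,21,22,23,24,25,26,27,28,29,30,31): XOR of data positions = 1⊕0⊕0⊕1⊕0⊕1⊕1⊕1⊕0⊕1⊕1⊕1⊕1⊕1⊕0 = 0
Codeword: 0111011010000010100101110111110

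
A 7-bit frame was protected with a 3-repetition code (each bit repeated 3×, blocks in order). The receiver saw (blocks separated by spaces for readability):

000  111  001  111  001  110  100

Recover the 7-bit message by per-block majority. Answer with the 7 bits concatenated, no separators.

Block 1 (000): 0 ones → 0
Block 2 (111): 3 ones → 1
Block 3 (001): 1 one → 0
Block 4 (111): 3 ones → 1
Block 5 (001): 1 one → 0
Block 6 (110): 2 ones → 1
Block 7 (100): 1 one → 0

0101010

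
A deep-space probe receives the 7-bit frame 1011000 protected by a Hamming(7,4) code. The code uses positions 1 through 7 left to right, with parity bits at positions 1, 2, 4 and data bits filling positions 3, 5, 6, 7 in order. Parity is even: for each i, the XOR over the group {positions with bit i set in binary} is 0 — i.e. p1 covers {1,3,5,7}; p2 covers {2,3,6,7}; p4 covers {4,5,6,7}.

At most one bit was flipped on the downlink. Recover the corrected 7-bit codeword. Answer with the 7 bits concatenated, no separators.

1011010

s1 (pos 1,3,5,7): 1⊕1⊕0⊕0 = 0
s2 (pos 2,3,6,7): 0⊕1⊕0⊕0 = 1
s4 (pos 4,5,6,7): 1⊕0⊕0⊕0 = 1
Syndrome s4…s1 = 110 → error at position 6.
Flip position 6: 1011000 → 1011010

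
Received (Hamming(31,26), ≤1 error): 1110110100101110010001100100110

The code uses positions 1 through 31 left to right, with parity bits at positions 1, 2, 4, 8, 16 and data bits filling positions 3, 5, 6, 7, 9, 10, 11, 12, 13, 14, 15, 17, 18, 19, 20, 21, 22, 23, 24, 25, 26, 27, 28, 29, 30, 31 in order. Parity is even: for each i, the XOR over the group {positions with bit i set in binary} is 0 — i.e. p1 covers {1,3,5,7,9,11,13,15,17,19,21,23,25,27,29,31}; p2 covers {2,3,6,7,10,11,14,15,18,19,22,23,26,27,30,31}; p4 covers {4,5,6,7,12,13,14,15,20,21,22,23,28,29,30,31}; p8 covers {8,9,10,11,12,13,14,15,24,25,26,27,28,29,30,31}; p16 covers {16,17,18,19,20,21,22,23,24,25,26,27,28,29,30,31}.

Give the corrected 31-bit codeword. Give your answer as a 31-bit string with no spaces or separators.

s1 (pos 1,3,5,7,9,11,13,15,17,19,21,23,25,27,29,31): 1⊕1⊕1⊕0⊕0⊕1⊕1⊕1⊕0⊕0⊕0⊕1⊕0⊕0⊕1⊕0 = 0
s2 (pos 2,3,6,7,10,11,14,15,18,19,22,23,26,27,30,31): 1⊕1⊕1⊕0⊕0⊕1⊕1⊕1⊕1⊕0⊕1⊕1⊕1⊕0⊕1⊕0 = 1
s4 (pos 4,5,6,7,12,13,14,15,20,21,22,23,28,29,30,31): 0⊕1⊕1⊕0⊕0⊕1⊕1⊕1⊕0⊕0⊕1⊕1⊕0⊕1⊕1⊕0 = 1
s8 (pos 8,9,10,11,12,13,14,15,24,25,26,27,28,29,30,31): 1⊕0⊕0⊕1⊕0⊕1⊕1⊕1⊕0⊕0⊕1⊕0⊕0⊕1⊕1⊕0 = 0
s16 (pos 16,17,18,19,20,21,22,23,24,25,26,27,28,29,30,31): 0⊕0⊕1⊕0⊕0⊕0⊕1⊕1⊕0⊕0⊕1⊕0⊕0⊕1⊕1⊕0 = 0
Syndrome s16…s1 = 00110 → error at position 6.
Flip position 6: 1110110100101110010001100100110 → 1110100100101110010001100100110

1110100100101110010001100100110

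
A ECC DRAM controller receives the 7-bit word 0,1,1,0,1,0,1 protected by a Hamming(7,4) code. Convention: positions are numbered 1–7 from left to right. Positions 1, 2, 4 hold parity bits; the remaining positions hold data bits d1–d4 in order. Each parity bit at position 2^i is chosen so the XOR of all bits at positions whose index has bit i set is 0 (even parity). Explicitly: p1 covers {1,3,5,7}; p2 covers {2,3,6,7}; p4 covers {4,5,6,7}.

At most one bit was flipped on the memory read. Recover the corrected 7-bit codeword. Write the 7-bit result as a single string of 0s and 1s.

0100101

s1 (pos 1,3,5,7): 0⊕1⊕1⊕1 = 1
s2 (pos 2,3,6,7): 1⊕1⊕0⊕1 = 1
s4 (pos 4,5,6,7): 0⊕1⊕0⊕1 = 0
Syndrome s4…s1 = 011 → error at position 3.
Flip position 3: 0110101 → 0100101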